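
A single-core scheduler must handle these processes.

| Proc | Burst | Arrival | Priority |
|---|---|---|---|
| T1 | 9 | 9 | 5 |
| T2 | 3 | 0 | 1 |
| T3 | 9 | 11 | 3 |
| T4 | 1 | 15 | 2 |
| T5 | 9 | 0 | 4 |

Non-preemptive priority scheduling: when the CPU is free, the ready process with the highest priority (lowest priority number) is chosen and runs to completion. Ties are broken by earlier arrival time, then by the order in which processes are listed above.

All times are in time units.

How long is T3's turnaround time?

10

Gantt: | T2 0-3 | T5 3-12 | T3 12-21 | T4 21-22 | T1 22-31 |
Completion: T1=31  T2=3  T3=21  T4=22  T5=12
Turnaround (C−A): T1=22  T2=3  T3=10  T4=7  T5=12
Turnaround(T3) = completion − arrival = 21 − 11 = 10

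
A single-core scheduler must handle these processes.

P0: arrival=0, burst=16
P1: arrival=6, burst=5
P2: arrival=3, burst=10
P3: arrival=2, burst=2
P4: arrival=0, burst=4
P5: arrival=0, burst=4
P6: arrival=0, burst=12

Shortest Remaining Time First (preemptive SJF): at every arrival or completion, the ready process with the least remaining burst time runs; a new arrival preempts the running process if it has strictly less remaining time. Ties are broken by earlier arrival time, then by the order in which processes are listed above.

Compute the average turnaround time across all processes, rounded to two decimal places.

19.86

Gantt: | P4 0-4 | P3 4-6 | P5 6-10 | P1 10-15 | P2 15-25 | P6 25-37 | P0 37-53 |
Completion: P0=53  P1=15  P2=25  P3=6  P4=4  P5=10  P6=37
Turnaround (C−A): P0=53  P1=9  P2=22  P3=4  P4=4  P5=10  P6=37
Turnaround times: P0=53, P1=9, P2=22, P3=4, P4=4, P5=10, P6=37
Average turnaround = (53+9+22+4+4+10+37) / 7 = 139/7 = 19.86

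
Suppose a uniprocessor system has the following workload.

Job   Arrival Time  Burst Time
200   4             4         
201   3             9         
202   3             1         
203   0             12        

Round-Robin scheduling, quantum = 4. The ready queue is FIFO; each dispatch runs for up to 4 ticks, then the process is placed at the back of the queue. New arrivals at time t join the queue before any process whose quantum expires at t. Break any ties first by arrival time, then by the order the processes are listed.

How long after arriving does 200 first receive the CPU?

Schedule: | 203 0-4 | 201 4-8 | 202 8-9 | 200 9-13 | 203 13-17 | 201 17-21 | 203 21-25 | 201 25-26 |
Completion: 200=13  201=26  202=9  203=25
Turnaround (C−A): 200=9  201=23  202=6  203=25
Response(200) = first start − arrival = 9 − 4 = 5

5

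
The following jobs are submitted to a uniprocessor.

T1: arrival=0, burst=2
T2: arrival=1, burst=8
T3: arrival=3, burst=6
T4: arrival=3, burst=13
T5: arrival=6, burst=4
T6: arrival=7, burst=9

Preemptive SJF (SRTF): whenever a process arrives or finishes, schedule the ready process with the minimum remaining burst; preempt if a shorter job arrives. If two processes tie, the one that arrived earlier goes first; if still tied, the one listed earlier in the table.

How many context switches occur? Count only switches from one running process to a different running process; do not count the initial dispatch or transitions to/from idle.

6

Timeline: | T1 0-2 | T2 2-3 | T3 3-9 | T5 9-13 | T2 13-20 | T6 20-29 | T4 29-42 |
Completion: T1=2  T2=20  T3=9  T4=42  T5=13  T6=29
Turnaround (C−A): T1=2  T2=19  T3=6  T4=39  T5=7  T6=22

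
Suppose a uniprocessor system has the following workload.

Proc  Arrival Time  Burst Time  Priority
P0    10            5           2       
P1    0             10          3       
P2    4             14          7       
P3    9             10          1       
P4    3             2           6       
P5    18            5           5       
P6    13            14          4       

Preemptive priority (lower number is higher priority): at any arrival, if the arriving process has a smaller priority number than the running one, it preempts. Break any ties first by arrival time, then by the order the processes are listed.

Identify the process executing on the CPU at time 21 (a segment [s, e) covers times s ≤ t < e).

Gantt: | P1 0-9 | P3 9-19 | P0 19-24 | P1 24-25 | P6 25-39 | P5 39-44 | P4 44-46 | P2 46-60 |
Completion: P0=24  P1=25  P2=60  P3=19  P4=46  P5=44  P6=39
Turnaround (C−A): P0=14  P1=25  P2=56  P3=10  P4=43  P5=26  P6=26

P0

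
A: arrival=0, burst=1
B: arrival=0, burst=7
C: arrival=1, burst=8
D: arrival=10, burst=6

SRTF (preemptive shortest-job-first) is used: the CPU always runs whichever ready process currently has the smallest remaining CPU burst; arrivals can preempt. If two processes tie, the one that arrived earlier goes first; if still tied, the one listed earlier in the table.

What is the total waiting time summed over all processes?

Gantt: | A 0-1 | B 1-8 | C 8-16 | D 16-22 |
Completion: A=1  B=8  C=16  D=22
Turnaround (C−A): A=1  B=8  C=15  D=12
Waiting = turnaround − burst: A=0, B=1, C=7, D=6
Total waiting = 0 + 1 + 7 + 6 = 14

14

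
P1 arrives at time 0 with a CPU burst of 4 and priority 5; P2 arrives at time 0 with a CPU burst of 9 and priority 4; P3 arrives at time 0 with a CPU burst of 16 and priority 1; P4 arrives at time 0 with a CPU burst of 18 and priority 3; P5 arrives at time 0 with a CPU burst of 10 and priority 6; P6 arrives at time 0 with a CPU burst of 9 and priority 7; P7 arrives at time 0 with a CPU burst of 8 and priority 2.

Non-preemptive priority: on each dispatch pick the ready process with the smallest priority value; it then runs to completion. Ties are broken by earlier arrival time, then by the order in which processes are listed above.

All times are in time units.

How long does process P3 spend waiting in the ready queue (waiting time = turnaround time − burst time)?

Timeline: | P3 0-16 | P7 16-24 | P4 24-42 | P2 42-51 | P1 51-55 | P5 55-65 | P6 65-74 |
Completion: P1=55  P2=51  P3=16  P4=42  P5=65  P6=74  P7=24
Turnaround (C−A): P1=55  P2=51  P3=16  P4=42  P5=65  P6=74  P7=24
Waiting(P3) = turnaround − burst = 16 − 16 = 0

0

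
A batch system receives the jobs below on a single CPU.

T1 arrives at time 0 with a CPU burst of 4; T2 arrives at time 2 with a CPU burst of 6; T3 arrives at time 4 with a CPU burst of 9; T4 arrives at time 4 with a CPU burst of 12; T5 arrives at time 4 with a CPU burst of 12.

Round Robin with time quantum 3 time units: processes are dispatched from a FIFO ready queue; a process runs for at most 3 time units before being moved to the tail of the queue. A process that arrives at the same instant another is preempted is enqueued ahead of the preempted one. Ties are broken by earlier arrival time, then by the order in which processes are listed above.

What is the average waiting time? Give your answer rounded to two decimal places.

Timeline: | T1 0-3 | T2 3-6 | T1 6-7 | T3 7-10 | T4 10-13 | T5 13-16 | T2 16-19 | T3 19-22 | T4 22-25 | T5 25-28 | T3 28-31 | T4 31-34 | T5 34-37 | T4 37-40 | T5 40-43 |
Completion: T1=7  T2=19  T3=31  T4=40  T5=43
Turnaround (C−A): T1=7  T2=17  T3=27  T4=36  T5=39
Waiting times: T1=3, T2=11, T3=18, T4=24, T5=27
Average waiting = (3+11+18+24+27) / 5 = 83/5 = 16.60

16.60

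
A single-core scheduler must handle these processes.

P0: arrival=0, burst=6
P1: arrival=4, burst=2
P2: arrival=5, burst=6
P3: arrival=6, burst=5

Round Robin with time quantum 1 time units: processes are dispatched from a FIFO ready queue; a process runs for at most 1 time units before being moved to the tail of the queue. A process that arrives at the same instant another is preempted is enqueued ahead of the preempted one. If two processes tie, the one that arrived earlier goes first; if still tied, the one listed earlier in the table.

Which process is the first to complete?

P1

Timeline: | P0 0-4 | P1 4-5 | P0 5-6 | P2 6-7 | P1 7-8 | P3 8-9 | P0 9-10 | P2 10-11 | P3 11-12 | P2 12-13 | P3 13-14 | P2 14-15 | P3 15-16 | P2 16-17 | P3 17-18 | P2 18-19 |
Completion: P0=10  P1=8  P2=19  P3=18
Finish order: P1 → P0 → P3 → P2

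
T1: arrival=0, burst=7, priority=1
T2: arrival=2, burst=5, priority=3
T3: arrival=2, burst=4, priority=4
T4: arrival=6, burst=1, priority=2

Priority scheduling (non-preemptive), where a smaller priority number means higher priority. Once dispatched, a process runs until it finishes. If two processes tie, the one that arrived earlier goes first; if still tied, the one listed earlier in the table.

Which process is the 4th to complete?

Gantt: | T1 0-7 | T4 7-8 | T2 8-13 | T3 13-17 |
Completion: T1=7  T2=13  T3=17  T4=8
Turnaround (C−A): T1=7  T2=11  T3=15  T4=2
Finish order: T1 → T4 → T2 → T3

T3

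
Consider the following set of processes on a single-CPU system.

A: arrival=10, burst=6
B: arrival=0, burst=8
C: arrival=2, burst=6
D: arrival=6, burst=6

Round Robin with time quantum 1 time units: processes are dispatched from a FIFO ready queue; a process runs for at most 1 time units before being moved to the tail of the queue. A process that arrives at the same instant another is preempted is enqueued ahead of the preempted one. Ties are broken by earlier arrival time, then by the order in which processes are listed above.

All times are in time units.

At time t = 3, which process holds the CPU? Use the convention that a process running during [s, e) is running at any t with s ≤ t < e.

B

Gantt: | B 0-2 | C 2-3 | B 3-4 | C 4-5 | B 5-6 | C 6-7 | D 7-8 | B 8-9 | C 9-10 | D 10-11 | B 11-12 | A 12-13 | C 13-14 | D 14-15 | B 15-16 | A 16-17 | C 17-18 | D 18-19 | B 19-20 | A 20-21 | D 21-22 | A 22-23 | D 23-24 | A 24-26 |
Completion: A=26  B=20  C=18  D=24
Turnaround (C−A): A=16  B=20  C=16  D=18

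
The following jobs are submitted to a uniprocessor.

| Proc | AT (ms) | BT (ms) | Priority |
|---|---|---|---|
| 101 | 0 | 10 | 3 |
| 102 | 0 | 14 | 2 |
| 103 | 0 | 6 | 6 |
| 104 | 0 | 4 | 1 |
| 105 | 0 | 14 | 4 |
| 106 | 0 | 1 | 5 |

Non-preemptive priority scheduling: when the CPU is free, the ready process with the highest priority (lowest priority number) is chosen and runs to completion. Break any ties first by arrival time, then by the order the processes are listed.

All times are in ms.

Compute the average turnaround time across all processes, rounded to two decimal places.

Timeline: | 104 0-4 | 102 4-18 | 101 18-28 | 105 28-42 | 106 42-43 | 103 43-49 |
Completion: 101=28  102=18  103=49  104=4  105=42  106=43
Turnaround (C−A): 101=28  102=18  103=49  104=4  105=42  106=43
Turnaround times: 101=28, 102=18, 103=49, 104=4, 105=42, 106=43
Average turnaround = (28+18+49+4+42+43) / 6 = 184/6 = 30.67

30.67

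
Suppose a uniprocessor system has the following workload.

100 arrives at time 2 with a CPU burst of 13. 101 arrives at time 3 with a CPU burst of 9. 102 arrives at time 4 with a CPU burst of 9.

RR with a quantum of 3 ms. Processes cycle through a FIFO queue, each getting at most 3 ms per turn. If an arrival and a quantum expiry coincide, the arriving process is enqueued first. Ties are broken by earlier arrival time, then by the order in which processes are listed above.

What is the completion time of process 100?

Schedule: | idle 0-2 | 100 2-5 | 101 5-8 | 102 8-11 | 100 11-14 | 101 14-17 | 102 17-20 | 100 20-23 | 101 23-26 | 102 26-29 | 100 29-33 |
Completion: 100=33  101=26  102=29

33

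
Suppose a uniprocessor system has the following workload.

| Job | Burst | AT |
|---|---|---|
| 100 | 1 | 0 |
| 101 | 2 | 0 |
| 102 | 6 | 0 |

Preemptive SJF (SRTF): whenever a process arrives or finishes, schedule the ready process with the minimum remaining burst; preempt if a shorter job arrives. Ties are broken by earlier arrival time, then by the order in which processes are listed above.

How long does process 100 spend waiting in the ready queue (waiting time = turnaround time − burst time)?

Gantt: | 100 0-1 | 101 1-3 | 102 3-9 |
Completion: 100=1  101=3  102=9
Waiting(100) = turnaround − burst = 1 − 1 = 0

0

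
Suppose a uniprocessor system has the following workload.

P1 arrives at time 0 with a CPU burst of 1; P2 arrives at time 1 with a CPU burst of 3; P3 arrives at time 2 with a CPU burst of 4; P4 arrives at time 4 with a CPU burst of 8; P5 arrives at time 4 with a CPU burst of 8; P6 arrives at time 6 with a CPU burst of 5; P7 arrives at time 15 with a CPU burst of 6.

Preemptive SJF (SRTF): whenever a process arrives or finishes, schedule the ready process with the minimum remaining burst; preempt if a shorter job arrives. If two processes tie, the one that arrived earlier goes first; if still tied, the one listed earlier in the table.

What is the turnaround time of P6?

Schedule: | P1 0-1 | P2 1-4 | P3 4-8 | P6 8-13 | P4 13-21 | P7 21-27 | P5 27-35 |
Completion: P1=1  P2=4  P3=8  P4=21  P5=35  P6=13  P7=27
Turnaround (C−A): P1=1  P2=3  P3=6  P4=17  P5=31  P6=7  P7=12
Turnaround(P6) = completion − arrival = 13 − 6 = 7

7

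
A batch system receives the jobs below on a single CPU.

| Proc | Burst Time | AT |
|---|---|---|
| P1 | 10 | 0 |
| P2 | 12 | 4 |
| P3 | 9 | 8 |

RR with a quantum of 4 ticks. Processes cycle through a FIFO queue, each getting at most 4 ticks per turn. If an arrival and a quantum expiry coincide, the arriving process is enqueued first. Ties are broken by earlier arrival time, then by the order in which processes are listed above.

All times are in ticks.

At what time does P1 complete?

22

Gantt: | P1 0-4 | P2 4-8 | P1 8-12 | P3 12-16 | P2 16-20 | P1 20-22 | P3 22-26 | P2 26-30 | P3 30-31 |
Completion: P1=22  P2=30  P3=31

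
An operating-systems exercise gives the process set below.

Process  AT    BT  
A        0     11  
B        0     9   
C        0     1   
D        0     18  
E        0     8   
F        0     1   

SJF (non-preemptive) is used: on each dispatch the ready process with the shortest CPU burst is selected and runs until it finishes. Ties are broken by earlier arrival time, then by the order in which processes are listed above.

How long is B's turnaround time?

Schedule: | C 0-1 | F 1-2 | E 2-10 | B 10-19 | A 19-30 | D 30-48 |
Completion: A=30  B=19  C=1  D=48  E=10  F=2
Turnaround (C−A): A=30  B=19  C=1  D=48  E=10  F=2
Turnaround(B) = completion − arrival = 19 − 0 = 19

19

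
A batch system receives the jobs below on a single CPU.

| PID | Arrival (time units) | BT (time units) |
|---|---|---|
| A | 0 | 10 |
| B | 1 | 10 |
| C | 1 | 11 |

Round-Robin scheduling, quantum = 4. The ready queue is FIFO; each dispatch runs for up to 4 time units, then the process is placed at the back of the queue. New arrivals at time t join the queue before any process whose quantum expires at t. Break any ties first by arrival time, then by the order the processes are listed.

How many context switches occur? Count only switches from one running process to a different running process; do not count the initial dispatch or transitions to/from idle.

8

Schedule: | A 0-4 | B 4-8 | C 8-12 | A 12-16 | B 16-20 | C 20-24 | A 24-26 | B 26-28 | C 28-31 |
Completion: A=26  B=28  C=31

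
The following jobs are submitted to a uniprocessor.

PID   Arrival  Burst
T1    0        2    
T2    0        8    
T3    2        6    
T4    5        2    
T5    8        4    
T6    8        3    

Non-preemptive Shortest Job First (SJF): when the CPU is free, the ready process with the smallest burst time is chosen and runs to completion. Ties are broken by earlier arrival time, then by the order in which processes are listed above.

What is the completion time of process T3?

8

Timeline: | T1 0-2 | T3 2-8 | T4 8-10 | T6 10-13 | T5 13-17 | T2 17-25 |
Completion: T1=2  T2=25  T3=8  T4=10  T5=17  T6=13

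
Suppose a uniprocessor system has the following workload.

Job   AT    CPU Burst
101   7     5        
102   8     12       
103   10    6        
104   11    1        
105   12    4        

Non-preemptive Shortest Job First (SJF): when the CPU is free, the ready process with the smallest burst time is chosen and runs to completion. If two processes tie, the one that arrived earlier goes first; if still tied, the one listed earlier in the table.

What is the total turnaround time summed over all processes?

Gantt: | idle 0-7 | 101 7-12 | 104 12-13 | 105 13-17 | 103 17-23 | 102 23-35 |
Completion: 101=12  102=35  103=23  104=13  105=17
Turnaround (C−A): 101=5  102=27  103=13  104=2  105=5
Turnaround = completion − arrival: 101=5, 102=27, 103=13, 104=2, 105=5
Total turnaround = 5 + 27 + 13 + 2 + 5 = 52

52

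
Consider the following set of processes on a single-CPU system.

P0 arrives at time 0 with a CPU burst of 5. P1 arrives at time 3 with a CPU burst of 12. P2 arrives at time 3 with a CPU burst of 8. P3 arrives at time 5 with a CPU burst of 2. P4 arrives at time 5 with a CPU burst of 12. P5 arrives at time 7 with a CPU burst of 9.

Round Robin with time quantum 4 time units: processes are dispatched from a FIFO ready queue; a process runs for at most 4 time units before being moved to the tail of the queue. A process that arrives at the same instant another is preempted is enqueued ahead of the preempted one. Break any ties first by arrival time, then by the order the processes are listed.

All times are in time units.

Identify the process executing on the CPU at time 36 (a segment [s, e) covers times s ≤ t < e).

Gantt: | P0 0-4 | P1 4-8 | P2 8-12 | P0 12-13 | P3 13-15 | P4 15-19 | P5 19-23 | P1 23-27 | P2 27-31 | P4 31-35 | P5 35-39 | P1 39-43 | P4 43-47 | P5 47-48 |
Completion: P0=13  P1=43  P2=31  P3=15  P4=47  P5=48

P5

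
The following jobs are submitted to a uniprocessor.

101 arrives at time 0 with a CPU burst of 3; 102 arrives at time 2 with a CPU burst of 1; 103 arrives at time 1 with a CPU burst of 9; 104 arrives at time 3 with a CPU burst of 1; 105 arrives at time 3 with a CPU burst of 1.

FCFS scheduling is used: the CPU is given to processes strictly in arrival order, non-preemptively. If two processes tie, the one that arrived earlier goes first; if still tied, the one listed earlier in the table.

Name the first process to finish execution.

101

Timeline: | 101 0-3 | 103 3-12 | 102 12-13 | 104 13-14 | 105 14-15 |
Completion: 101=3  102=13  103=12  104=14  105=15
Turnaround (C−A): 101=3  102=11  103=11  104=11  105=12
Finish order: 101 → 103 → 102 → 104 → 105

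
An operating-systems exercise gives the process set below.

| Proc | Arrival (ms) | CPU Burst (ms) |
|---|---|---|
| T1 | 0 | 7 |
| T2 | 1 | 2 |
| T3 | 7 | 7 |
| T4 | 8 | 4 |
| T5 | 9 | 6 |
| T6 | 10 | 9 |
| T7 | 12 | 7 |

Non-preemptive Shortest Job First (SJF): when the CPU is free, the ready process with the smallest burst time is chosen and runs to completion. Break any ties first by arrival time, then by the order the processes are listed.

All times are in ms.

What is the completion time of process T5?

Gantt: | T1 0-7 | T2 7-9 | T4 9-13 | T5 13-19 | T3 19-26 | T7 26-33 | T6 33-42 |
Completion: T1=7  T2=9  T3=26  T4=13  T5=19  T6=42  T7=33
Turnaround (C−A): T1=7  T2=8  T3=19  T4=5  T5=10  T6=32  T7=21

19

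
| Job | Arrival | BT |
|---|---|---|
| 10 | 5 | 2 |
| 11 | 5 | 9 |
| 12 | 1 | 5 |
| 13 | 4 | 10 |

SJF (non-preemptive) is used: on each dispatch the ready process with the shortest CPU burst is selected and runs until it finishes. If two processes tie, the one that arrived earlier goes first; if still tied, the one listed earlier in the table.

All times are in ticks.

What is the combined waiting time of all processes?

17

Schedule: | idle 0-1 | 12 1-6 | 10 6-8 | 11 8-17 | 13 17-27 |
Completion: 10=8  11=17  12=6  13=27
Turnaround (C−A): 10=3  11=12  12=5  13=23
Waiting = turnaround − burst: 10=1, 11=3, 12=0, 13=13
Total waiting = 1 + 3 + 0 + 13 = 17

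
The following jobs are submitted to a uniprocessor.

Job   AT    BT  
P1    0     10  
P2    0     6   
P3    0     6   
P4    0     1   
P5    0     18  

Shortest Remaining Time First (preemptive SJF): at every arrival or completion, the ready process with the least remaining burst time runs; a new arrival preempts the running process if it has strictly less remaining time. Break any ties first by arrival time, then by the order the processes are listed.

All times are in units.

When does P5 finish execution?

41

Schedule: | P4 0-1 | P2 1-7 | P3 7-13 | P1 13-23 | P5 23-41 |
Completion: P1=23  P2=7  P3=13  P4=1  P5=41
Turnaround (C−A): P1=23  P2=7  P3=13  P4=1  P5=41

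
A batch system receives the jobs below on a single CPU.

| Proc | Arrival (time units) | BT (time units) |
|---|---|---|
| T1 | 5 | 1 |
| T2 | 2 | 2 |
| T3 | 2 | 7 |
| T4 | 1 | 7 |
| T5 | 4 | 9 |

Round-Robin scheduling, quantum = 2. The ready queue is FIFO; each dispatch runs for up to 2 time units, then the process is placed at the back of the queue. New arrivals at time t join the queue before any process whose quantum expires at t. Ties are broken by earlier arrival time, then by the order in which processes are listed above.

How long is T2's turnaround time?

Timeline: | idle 0-1 | T4 1-3 | T2 3-5 | T3 5-7 | T4 7-9 | T5 9-11 | T1 11-12 | T3 12-14 | T4 14-16 | T5 16-18 | T3 18-20 | T4 20-21 | T5 21-23 | T3 23-24 | T5 24-27 |
Completion: T1=12  T2=5  T3=24  T4=21  T5=27
Turnaround(T2) = completion − arrival = 5 − 2 = 3

3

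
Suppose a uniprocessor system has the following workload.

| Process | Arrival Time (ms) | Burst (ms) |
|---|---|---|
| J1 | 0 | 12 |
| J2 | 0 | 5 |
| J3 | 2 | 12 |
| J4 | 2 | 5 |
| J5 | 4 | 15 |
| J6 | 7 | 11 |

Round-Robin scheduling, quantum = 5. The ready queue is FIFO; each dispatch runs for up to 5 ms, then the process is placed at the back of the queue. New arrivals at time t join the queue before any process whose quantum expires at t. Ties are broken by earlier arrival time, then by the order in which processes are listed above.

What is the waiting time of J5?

40

Gantt: | J1 0-5 | J2 5-10 | J3 10-15 | J4 15-20 | J5 20-25 | J1 25-30 | J6 30-35 | J3 35-40 | J5 40-45 | J1 45-47 | J6 47-52 | J3 52-54 | J5 54-59 | J6 59-60 |
Completion: J1=47  J2=10  J3=54  J4=20  J5=59  J6=60
Turnaround (C−A): J1=47  J2=10  J3=52  J4=18  J5=55  J6=53
Waiting(J5) = turnaround − burst = 55 − 15 = 40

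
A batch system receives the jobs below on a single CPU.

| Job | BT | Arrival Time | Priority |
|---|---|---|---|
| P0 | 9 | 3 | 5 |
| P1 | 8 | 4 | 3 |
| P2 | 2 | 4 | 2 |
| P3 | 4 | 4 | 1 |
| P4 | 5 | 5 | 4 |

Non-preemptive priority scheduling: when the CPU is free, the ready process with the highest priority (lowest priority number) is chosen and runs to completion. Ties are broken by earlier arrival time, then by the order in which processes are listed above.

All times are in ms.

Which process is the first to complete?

Schedule: | idle 0-3 | P0 3-12 | P3 12-16 | P2 16-18 | P1 18-26 | P4 26-31 |
Completion: P0=12  P1=26  P2=18  P3=16  P4=31
Turnaround (C−A): P0=9  P1=22  P2=14  P3=12  P4=26
Finish order: P0 → P3 → P2 → P1 → P4

P0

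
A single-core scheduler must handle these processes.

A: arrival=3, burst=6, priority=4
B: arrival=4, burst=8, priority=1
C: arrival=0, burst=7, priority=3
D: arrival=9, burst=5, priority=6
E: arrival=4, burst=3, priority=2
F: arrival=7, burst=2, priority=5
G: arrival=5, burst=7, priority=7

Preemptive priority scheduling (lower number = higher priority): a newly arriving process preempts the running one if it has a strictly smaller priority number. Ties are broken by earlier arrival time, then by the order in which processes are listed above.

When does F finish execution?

26

Gantt: | C 0-4 | B 4-12 | E 12-15 | C 15-18 | A 18-24 | F 24-26 | D 26-31 | G 31-38 |
Completion: A=24  B=12  C=18  D=31  E=15  F=26  G=38
Turnaround (C−A): A=21  B=8  C=18  D=22  E=11  F=19  G=33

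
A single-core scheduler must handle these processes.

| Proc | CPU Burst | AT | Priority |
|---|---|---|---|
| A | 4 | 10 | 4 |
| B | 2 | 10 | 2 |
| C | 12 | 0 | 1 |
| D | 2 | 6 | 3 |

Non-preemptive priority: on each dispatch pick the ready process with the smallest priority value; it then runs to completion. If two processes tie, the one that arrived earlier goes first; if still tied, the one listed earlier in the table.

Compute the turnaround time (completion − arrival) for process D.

Timeline: | C 0-12 | B 12-14 | D 14-16 | A 16-20 |
Completion: A=20  B=14  C=12  D=16
Turnaround(D) = completion − arrival = 16 − 6 = 10

10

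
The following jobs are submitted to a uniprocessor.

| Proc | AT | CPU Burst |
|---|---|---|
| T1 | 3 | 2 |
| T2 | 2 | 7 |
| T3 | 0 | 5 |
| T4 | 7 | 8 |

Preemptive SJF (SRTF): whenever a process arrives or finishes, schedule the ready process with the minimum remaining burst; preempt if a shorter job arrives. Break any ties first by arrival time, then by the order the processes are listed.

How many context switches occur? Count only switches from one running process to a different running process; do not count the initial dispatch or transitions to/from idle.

3

Schedule: | T3 0-5 | T1 5-7 | T2 7-14 | T4 14-22 |
Completion: T1=7  T2=14  T3=5  T4=22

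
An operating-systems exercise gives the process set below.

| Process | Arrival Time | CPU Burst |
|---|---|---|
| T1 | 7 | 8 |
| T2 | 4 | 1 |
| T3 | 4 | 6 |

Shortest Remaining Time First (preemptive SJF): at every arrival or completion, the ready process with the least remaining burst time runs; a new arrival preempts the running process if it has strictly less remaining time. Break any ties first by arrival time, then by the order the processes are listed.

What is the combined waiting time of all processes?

5

Schedule: | idle 0-4 | T2 4-5 | T3 5-11 | T1 11-19 |
Completion: T1=19  T2=5  T3=11
Waiting = turnaround − burst: T1=4, T2=0, T3=1
Total waiting = 4 + 0 + 1 = 5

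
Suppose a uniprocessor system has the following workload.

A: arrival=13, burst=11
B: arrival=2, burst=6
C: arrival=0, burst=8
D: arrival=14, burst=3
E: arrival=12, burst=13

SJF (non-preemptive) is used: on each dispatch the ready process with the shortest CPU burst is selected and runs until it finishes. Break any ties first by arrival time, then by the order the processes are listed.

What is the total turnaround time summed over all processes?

67

Gantt: | C 0-8 | B 8-14 | D 14-17 | A 17-28 | E 28-41 |
Completion: A=28  B=14  C=8  D=17  E=41
Turnaround (C−A): A=15  B=12  C=8  D=3  E=29
Turnaround = completion − arrival: A=15, B=12, C=8, D=3, E=29
Total turnaround = 15 + 12 + 8 + 3 + 29 = 67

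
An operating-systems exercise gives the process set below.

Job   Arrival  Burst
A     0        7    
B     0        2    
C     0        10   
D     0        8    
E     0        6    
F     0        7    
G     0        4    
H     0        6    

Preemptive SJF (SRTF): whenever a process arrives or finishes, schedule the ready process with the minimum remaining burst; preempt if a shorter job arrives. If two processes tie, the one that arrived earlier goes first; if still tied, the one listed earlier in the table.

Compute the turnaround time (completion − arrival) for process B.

2

Timeline: | B 0-2 | G 2-6 | E 6-12 | H 12-18 | A 18-25 | F 25-32 | D 32-40 | C 40-50 |
Completion: A=25  B=2  C=50  D=40  E=12  F=32  G=6  H=18
Turnaround(B) = completion − arrival = 2 − 0 = 2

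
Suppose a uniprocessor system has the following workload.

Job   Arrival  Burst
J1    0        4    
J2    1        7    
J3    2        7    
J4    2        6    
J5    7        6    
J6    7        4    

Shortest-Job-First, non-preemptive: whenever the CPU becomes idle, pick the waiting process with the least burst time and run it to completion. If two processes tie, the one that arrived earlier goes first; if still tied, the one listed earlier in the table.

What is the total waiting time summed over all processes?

Gantt: | J1 0-4 | J4 4-10 | J6 10-14 | J5 14-20 | J2 20-27 | J3 27-34 |
Completion: J1=4  J2=27  J3=34  J4=10  J5=20  J6=14
Turnaround (C−A): J1=4  J2=26  J3=32  J4=8  J5=13  J6=7
Waiting = turnaround − burst: J1=0, J2=19, J3=25, J4=2, J5=7, J6=3
Total waiting = 0 + 19 + 25 + 2 + 7 + 3 = 56

56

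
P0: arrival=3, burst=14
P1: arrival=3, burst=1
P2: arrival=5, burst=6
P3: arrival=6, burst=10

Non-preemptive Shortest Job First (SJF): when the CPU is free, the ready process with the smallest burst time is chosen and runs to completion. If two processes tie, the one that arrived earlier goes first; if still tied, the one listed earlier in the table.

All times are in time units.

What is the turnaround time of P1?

1

Gantt: | idle 0-3 | P1 3-4 | P0 4-18 | P2 18-24 | P3 24-34 |
Completion: P0=18  P1=4  P2=24  P3=34
Turnaround (C−A): P0=15  P1=1  P2=19  P3=28
Turnaround(P1) = completion − arrival = 4 − 3 = 1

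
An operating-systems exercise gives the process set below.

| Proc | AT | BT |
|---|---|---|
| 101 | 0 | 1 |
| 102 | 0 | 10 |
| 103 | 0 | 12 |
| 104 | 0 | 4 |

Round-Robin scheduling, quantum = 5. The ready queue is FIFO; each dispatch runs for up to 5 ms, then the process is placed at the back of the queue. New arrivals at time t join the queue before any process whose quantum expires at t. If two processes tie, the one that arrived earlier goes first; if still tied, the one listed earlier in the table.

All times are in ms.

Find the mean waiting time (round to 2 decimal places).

9.00

Gantt: | 101 0-1 | 102 1-6 | 103 6-11 | 104 11-15 | 102 15-20 | 103 20-27 |
Completion: 101=1  102=20  103=27  104=15
Turnaround (C−A): 101=1  102=20  103=27  104=15
Waiting times: 101=0, 102=10, 103=15, 104=11
Average waiting = (0+10+15+11) / 4 = 36/4 = 9.00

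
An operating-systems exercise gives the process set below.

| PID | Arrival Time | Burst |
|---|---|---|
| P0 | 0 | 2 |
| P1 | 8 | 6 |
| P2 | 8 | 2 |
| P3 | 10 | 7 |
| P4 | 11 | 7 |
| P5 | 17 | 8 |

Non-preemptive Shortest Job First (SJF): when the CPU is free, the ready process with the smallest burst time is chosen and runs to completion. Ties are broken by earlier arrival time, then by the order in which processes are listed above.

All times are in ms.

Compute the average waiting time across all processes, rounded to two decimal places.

Schedule: | P0 0-2 | idle 2-8 | P2 8-10 | P1 10-16 | P3 16-23 | P4 23-30 | P5 30-38 |
Completion: P0=2  P1=16  P2=10  P3=23  P4=30  P5=38
Waiting times: P0=0, P1=2, P2=0, P3=6, P4=12, P5=13
Average waiting = (0+2+0+6+12+13) / 6 = 33/6 = 5.50

5.50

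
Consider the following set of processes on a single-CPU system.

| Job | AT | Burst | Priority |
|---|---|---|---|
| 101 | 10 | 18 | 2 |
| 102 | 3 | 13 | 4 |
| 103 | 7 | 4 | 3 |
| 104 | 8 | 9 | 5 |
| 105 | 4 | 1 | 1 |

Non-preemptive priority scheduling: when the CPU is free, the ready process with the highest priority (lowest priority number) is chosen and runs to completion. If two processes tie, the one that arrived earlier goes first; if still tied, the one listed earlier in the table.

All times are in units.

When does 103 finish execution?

Gantt: | idle 0-3 | 102 3-16 | 105 16-17 | 101 17-35 | 103 35-39 | 104 39-48 |
Completion: 101=35  102=16  103=39  104=48  105=17

39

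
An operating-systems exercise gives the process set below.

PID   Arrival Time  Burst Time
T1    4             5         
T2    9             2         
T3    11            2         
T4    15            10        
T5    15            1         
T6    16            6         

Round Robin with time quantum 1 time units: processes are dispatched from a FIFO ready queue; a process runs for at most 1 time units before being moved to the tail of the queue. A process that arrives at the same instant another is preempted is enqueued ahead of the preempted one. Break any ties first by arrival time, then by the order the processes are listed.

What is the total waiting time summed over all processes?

Timeline: | idle 0-4 | T1 4-9 | T2 9-11 | T3 11-13 | idle 13-15 | T4 15-16 | T5 16-17 | T6 17-18 | T4 18-19 | T6 19-20 | T4 20-21 | T6 21-22 | T4 22-23 | T6 23-24 | T4 24-25 | T6 25-26 | T4 26-27 | T6 27-28 | T4 28-32 |
Completion: T1=9  T2=11  T3=13  T4=32  T5=17  T6=28
Waiting = turnaround − burst: T1=0, T2=0, T3=0, T4=7, T5=1, T6=6
Total waiting = 0 + 0 + 0 + 7 + 1 + 6 = 14

14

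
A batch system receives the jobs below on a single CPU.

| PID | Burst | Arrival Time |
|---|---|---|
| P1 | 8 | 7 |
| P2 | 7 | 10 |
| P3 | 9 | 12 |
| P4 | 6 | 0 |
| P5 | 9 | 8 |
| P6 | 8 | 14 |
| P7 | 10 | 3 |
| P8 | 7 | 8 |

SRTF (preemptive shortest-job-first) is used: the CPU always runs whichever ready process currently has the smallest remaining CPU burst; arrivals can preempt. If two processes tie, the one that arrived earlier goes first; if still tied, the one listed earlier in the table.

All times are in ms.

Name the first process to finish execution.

P4

Timeline: | P4 0-6 | P7 6-7 | P1 7-15 | P8 15-22 | P2 22-29 | P6 29-37 | P7 37-46 | P5 46-55 | P3 55-64 |
Completion: P1=15  P2=29  P3=64  P4=6  P5=55  P6=37  P7=46  P8=22
Turnaround (C−A): P1=8  P2=19  P3=52  P4=6  P5=47  P6=23  P7=43  P8=14
Finish order: P4 → P1 → P8 → P2 → P6 → P7 → P5 → P3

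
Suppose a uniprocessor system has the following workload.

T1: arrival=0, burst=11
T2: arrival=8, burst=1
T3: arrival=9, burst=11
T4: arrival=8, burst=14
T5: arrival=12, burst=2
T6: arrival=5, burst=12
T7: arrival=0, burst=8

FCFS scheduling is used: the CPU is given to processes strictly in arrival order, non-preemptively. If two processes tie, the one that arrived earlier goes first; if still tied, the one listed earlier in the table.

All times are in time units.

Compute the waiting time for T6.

Schedule: | T1 0-11 | T7 11-19 | T6 19-31 | T2 31-32 | T4 32-46 | T3 46-57 | T5 57-59 |
Completion: T1=11  T2=32  T3=57  T4=46  T5=59  T6=31  T7=19
Turnaround (C−A): T1=11  T2=24  T3=48  T4=38  T5=47  T6=26  T7=19
Waiting(T6) = turnaround − burst = 26 − 12 = 14

14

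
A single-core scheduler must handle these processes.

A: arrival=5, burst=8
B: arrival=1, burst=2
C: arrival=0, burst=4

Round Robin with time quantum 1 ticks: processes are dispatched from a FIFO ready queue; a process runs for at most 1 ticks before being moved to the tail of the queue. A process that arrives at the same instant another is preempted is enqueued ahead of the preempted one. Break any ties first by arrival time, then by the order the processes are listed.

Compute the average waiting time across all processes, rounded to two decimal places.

1.67

Schedule: | C 0-1 | B 1-2 | C 2-3 | B 3-4 | C 4-5 | A 5-6 | C 6-7 | A 7-14 |
Completion: A=14  B=4  C=7
Turnaround (C−A): A=9  B=3  C=7
Waiting times: A=1, B=1, C=3
Average waiting = (1+1+3) / 3 = 5/3 = 1.67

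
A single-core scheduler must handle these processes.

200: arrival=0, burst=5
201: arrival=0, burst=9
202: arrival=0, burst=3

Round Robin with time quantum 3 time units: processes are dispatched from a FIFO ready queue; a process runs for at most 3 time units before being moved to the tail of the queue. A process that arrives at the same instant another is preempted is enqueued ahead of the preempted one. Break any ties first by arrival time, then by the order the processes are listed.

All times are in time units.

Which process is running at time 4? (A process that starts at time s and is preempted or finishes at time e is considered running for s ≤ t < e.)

Gantt: | 200 0-3 | 201 3-6 | 202 6-9 | 200 9-11 | 201 11-17 |
Completion: 200=11  201=17  202=9

201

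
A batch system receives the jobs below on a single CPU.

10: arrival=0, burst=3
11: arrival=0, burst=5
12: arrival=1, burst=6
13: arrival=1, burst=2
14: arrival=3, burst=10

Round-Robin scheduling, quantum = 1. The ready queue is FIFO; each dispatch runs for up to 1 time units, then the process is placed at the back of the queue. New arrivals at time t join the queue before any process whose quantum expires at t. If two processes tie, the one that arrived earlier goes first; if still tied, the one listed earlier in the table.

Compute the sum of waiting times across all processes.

52

Timeline: | 10 0-1 | 11 1-2 | 12 2-3 | 13 3-4 | 10 4-5 | 11 5-6 | 14 6-7 | 12 7-8 | 13 8-9 | 10 9-10 | 11 10-11 | 14 11-12 | 12 12-13 | 11 13-14 | 14 14-15 | 12 15-16 | 11 16-17 | 14 17-18 | 12 18-19 | 14 19-20 | 12 20-21 | 14 21-26 |
Completion: 10=10  11=17  12=21  13=9  14=26
Waiting = turnaround − burst: 10=7, 11=12, 12=14, 13=6, 14=13
Total waiting = 7 + 12 + 14 + 6 + 13 = 52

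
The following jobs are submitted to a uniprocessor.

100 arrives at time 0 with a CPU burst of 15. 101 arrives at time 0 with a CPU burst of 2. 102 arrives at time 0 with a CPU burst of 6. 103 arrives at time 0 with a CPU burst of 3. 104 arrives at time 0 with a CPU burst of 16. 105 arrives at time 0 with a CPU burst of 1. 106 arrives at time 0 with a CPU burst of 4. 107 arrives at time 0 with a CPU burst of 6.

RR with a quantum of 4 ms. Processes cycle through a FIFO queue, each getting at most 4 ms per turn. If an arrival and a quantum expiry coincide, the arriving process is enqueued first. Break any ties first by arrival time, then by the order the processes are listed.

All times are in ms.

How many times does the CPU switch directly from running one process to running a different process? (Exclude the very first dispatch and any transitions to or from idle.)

Gantt: | 100 0-4 | 101 4-6 | 102 6-10 | 103 10-13 | 104 13-17 | 105 17-18 | 106 18-22 | 107 22-26 | 100 26-30 | 102 30-32 | 104 32-36 | 107 36-38 | 100 38-42 | 104 42-46 | 100 46-49 | 104 49-53 |
Completion: 100=49  101=6  102=32  103=13  104=53  105=18  106=22  107=38
Turnaround (C−A): 100=49  101=6  102=32  103=13  104=53  105=18  106=22  107=38

15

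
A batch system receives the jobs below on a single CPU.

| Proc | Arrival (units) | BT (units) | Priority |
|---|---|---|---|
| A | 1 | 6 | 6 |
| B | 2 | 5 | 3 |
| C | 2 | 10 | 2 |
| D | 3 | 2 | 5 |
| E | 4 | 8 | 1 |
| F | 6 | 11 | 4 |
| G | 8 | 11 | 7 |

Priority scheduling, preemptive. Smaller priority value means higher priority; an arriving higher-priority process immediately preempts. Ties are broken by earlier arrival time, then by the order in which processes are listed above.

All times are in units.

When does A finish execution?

Gantt: | idle 0-1 | A 1-2 | C 2-4 | E 4-12 | C 12-20 | B 20-25 | F 25-36 | D 36-38 | A 38-43 | G 43-54 |
Completion: A=43  B=25  C=20  D=38  E=12  F=36  G=54

43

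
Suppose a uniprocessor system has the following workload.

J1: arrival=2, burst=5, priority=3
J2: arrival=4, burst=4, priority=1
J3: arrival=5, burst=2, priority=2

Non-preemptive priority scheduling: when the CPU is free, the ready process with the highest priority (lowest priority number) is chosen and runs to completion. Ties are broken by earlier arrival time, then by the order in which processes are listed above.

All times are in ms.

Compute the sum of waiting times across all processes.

9

Gantt: | idle 0-2 | J1 2-7 | J2 7-11 | J3 11-13 |
Completion: J1=7  J2=11  J3=13
Waiting = turnaround − burst: J1=0, J2=3, J3=6
Total waiting = 0 + 3 + 6 = 9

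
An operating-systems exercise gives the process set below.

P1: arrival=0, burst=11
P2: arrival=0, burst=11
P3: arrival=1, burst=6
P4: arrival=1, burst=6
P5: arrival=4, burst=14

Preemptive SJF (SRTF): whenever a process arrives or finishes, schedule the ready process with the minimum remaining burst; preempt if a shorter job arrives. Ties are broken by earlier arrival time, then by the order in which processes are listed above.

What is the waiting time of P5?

Timeline: | P1 0-1 | P3 1-7 | P4 7-13 | P1 13-23 | P2 23-34 | P5 34-48 |
Completion: P1=23  P2=34  P3=7  P4=13  P5=48
Waiting(P5) = turnaround − burst = 44 − 14 = 30

30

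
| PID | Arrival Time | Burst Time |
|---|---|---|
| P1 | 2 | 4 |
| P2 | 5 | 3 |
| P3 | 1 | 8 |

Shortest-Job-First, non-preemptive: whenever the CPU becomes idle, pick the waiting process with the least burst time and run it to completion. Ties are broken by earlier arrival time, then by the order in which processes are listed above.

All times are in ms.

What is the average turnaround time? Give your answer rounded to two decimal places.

9.67

Timeline: | idle 0-1 | P3 1-9 | P2 9-12 | P1 12-16 |
Completion: P1=16  P2=12  P3=9
Turnaround (C−A): P1=14  P2=7  P3=8
Turnaround times: P1=14, P2=7, P3=8
Average turnaround = (14+7+8) / 3 = 29/3 = 9.67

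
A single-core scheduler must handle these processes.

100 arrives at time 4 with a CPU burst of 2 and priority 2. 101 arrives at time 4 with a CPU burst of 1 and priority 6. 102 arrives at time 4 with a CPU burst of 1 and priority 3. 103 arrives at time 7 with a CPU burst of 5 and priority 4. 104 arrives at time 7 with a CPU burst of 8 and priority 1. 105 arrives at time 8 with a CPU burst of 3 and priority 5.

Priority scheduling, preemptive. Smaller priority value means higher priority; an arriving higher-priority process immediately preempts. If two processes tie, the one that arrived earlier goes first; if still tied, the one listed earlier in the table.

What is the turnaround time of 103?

13

Schedule: | idle 0-4 | 100 4-6 | 102 6-7 | 104 7-15 | 103 15-20 | 105 20-23 | 101 23-24 |
Completion: 100=6  101=24  102=7  103=20  104=15  105=23
Turnaround(103) = completion − arrival = 20 − 7 = 13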